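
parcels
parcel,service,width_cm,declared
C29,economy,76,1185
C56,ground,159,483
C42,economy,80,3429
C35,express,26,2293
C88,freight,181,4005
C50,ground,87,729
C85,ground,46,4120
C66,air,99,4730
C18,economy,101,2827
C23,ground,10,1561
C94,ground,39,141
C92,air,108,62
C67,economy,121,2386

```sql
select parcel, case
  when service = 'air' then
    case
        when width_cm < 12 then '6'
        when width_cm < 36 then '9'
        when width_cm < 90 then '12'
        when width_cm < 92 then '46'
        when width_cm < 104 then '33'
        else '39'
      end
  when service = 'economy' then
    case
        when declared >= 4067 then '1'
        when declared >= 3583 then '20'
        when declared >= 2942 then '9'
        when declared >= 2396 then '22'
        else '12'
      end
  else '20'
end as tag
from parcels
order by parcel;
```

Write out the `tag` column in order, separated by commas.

22, 20, 12, 20, 9, 20, 20, 33, 12, 20, 20, 39, 20

parcel=C18: service='economy' → inner[declared >= 2396] → 22
parcel=C23: service='ground' → outer ELSE → 20
parcel=C29: service='economy' → inner[ELSE] → 12
parcel=C35: service='express' → outer ELSE → 20
parcel=C42: service='economy' → inner[declared >= 2942] → 9
parcel=C50: service='ground' → outer ELSE → 20
parcel=C56: service='ground' → outer ELSE → 20
parcel=C66: service='air' → inner[width_cm < 104] → 33
parcel=C67: service='economy' → inner[ELSE] → 12
parcel=C85: service='ground' → outer ELSE → 20
parcel=C88: service='freight' → outer ELSE → 20
parcel=C92: service='air' → inner[ELSE] → 39
parcel=C94: service='ground' → outer ELSE → 20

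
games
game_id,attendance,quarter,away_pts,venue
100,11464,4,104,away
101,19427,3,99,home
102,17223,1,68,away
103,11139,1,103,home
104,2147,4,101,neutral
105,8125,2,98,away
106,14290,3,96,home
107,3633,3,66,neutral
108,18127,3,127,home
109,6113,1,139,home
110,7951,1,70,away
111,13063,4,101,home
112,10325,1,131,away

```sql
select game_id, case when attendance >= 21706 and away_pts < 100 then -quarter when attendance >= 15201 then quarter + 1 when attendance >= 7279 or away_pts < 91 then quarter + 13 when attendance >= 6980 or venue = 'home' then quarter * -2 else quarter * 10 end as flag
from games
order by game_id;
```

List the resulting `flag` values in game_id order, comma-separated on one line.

game_id=100: attendance >= 7279 or away_pts < 91 → 17
game_id=101: attendance >= 15201 → 4
game_id=102: attendance >= 15201 → 2
game_id=103: attendance >= 7279 or away_pts < 91 → 14
game_id=104: ELSE → 40
game_id=105: attendance >= 7279 or away_pts < 91 → 15
game_id=106: attendance >= 7279 or away_pts < 91 → 16
game_id=107: attendance >= 7279 or away_pts < 91 → 16
game_id=108: attendance >= 15201 → 4
game_id=109: attendance >= 6980 or venue = 'home' → -2
game_id=110: attendance >= 7279 or away_pts < 91 → 14
game_id=111: attendance >= 7279 or away_pts < 91 → 17
game_id=112: attendance >= 7279 or away_pts < 91 → 14

17, 4, 2, 14, 40, 15, 16, 16, 4, -2, 14, 17, 14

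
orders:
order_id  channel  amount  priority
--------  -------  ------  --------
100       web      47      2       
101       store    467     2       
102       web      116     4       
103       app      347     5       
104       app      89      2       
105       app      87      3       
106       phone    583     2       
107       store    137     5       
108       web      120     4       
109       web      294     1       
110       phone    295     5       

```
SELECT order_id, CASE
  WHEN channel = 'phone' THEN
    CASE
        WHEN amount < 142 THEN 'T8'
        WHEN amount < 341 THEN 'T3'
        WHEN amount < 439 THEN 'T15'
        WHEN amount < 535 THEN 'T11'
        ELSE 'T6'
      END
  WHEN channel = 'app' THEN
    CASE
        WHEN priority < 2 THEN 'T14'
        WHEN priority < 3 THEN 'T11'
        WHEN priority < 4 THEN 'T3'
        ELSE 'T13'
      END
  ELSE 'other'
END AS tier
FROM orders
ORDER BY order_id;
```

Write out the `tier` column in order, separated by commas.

order_id=100: channel='web' → outer ELSE → other
order_id=101: channel='store' → outer ELSE → other
order_id=102: channel='web' → outer ELSE → other
order_id=103: channel='app' → inner[ELSE] → T13
order_id=104: channel='app' → inner[priority < 3] → T11
order_id=105: channel='app' → inner[priority < 4] → T3
order_id=106: channel='phone' → inner[ELSE] → T6
order_id=107: channel='store' → outer ELSE → other
order_id=108: channel='web' → outer ELSE → other
order_id=109: channel='web' → outer ELSE → other
order_id=110: channel='phone' → inner[amount < 341] → T3

other, other, other, T13, T11, T3, T6, other, other, other, T3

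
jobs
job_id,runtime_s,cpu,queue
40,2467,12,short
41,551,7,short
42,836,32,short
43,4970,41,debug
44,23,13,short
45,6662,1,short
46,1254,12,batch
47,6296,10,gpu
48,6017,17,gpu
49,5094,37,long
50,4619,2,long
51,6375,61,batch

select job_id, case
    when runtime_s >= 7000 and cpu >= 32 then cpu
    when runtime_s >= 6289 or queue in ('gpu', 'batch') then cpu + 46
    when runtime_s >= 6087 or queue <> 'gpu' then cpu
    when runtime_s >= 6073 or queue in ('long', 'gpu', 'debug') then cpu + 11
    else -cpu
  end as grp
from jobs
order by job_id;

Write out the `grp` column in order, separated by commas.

job_id=40: runtime_s >= 6087 or queue <> 'gpu' → 12
job_id=41: runtime_s >= 6087 or queue <> 'gpu' → 7
job_id=42: runtime_s >= 6087 or queue <> 'gpu' → 32
job_id=43: runtime_s >= 6087 or queue <> 'gpu' → 41
job_id=44: runtime_s >= 6087 or queue <> 'gpu' → 13
job_id=45: runtime_s >= 6289 or queue in ('gpu', 'batch') → 47
job_id=46: runtime_s >= 6289 or queue in ('gpu', 'batch') → 58
job_id=47: runtime_s >= 6289 or queue in ('gpu', 'batch') → 56
job_id=48: runtime_s >= 6289 or queue in ('gpu', 'batch') → 63
job_id=49: runtime_s >= 6087 or queue <> 'gpu' → 37
job_id=50: runtime_s >= 6087 or queue <> 'gpu' → 2
job_id=51: runtime_s >= 6289 or queue in ('gpu', 'batch') → 107

12, 7, 32, 41, 13, 47, 58, 56, 63, 37, 2, 107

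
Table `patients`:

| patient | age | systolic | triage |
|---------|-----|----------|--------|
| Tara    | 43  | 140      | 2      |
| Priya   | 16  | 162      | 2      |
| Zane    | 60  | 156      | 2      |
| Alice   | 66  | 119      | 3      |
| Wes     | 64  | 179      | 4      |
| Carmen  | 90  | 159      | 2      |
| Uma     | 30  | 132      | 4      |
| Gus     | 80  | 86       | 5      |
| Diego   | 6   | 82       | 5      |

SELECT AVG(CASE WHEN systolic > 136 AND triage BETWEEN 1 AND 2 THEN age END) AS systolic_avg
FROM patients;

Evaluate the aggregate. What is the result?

patient=Tara: ✓ → 43
patient=Priya: ✓ → 16
patient=Zane: ✓ → 60
patient=Alice: ✗
patient=Wes: ✗
patient=Carmen: ✓ → 90
patient=Uma: ✗
patient=Gus: ✗
patient=Diego: ✗
systolic_avg = (43 + 16 + 60 + 90) / 4 = 52.25

52.25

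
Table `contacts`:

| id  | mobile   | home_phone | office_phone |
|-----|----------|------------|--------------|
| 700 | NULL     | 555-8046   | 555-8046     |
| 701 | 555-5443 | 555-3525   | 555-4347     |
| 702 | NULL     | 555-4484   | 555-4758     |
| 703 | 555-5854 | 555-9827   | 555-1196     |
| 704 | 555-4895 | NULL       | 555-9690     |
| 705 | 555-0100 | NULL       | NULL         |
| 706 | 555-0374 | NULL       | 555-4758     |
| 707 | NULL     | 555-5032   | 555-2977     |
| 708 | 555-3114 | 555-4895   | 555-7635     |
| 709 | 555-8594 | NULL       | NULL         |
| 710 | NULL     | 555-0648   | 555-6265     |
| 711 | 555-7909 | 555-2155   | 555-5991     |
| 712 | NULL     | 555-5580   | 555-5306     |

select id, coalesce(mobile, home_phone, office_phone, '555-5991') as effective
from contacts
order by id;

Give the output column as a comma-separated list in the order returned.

id=700: mobile=NULL, home_phone=555-8046 → 555-8046
id=701: mobile=555-5443 → 555-5443
id=702: mobile=NULL, home_phone=555-4484 → 555-4484
id=703: mobile=555-5854 → 555-5854
id=704: mobile=555-4895 → 555-4895
id=705: mobile=555-0100 → 555-0100
id=706: mobile=555-0374 → 555-0374
id=707: mobile=NULL, home_phone=555-5032 → 555-5032
id=708: mobile=555-3114 → 555-3114
id=709: mobile=555-8594 → 555-8594
id=710: mobile=NULL, home_phone=555-0648 → 555-0648
id=711: mobile=555-7909 → 555-7909
id=712: mobile=NULL, home_phone=555-5580 → 555-5580

555-8046, 555-5443, 555-4484, 555-5854, 555-4895, 555-0100, 555-0374, 555-5032, 555-3114, 555-8594, 555-0648, 555-7909, 555-5580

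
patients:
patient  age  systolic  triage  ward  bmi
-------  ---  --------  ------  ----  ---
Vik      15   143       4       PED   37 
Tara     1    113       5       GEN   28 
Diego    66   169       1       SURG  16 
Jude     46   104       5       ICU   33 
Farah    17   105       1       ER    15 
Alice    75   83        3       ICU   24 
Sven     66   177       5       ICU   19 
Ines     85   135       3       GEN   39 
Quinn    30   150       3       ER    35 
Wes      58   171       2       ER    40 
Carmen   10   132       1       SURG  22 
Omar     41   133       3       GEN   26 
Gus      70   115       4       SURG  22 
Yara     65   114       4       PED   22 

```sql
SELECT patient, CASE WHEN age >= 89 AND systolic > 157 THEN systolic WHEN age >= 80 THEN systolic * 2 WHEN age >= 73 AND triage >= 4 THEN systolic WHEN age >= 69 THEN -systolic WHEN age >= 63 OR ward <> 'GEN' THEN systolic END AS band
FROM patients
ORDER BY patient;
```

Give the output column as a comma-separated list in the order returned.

patient=Alice: age >= 69 → -83
patient=Carmen: age >= 63 OR ward <> 'GEN' → 132
patient=Diego: age >= 63 OR ward <> 'GEN' → 169
patient=Farah: age >= 63 OR ward <> 'GEN' → 105
patient=Gus: age >= 69 → -115
patient=Ines: age >= 80 → 270
patient=Jude: age >= 63 OR ward <> 'GEN' → 104
patient=Omar: (no match → NULL) → NULL
patient=Quinn: age >= 63 OR ward <> 'GEN' → 150
patient=Sven: age >= 63 OR ward <> 'GEN' → 177
patient=Tara: (no match → NULL) → NULL
patient=Vik: age >= 63 OR ward <> 'GEN' → 143
patient=Wes: age >= 63 OR ward <> 'GEN' → 171
patient=Yara: age >= 63 OR ward <> 'GEN' → 114

-83, 132, 169, 105, -115, 270, 104, NULL, 150, 177, NULL, 143, 171, 114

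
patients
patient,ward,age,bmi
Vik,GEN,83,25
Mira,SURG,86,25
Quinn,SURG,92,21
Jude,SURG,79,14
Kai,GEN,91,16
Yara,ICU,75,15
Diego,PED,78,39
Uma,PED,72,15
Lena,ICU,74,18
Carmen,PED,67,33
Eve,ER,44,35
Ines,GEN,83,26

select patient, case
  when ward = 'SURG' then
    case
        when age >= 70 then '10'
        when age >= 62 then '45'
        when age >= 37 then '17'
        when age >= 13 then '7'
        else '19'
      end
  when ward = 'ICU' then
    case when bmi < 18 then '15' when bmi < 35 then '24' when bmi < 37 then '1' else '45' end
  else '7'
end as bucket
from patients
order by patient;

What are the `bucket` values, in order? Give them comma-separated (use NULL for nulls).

7, 7, 7, 7, 10, 7, 24, 10, 10, 7, 7, 15

patient=Carmen: ward='PED' → outer ELSE → 7
patient=Diego: ward='PED' → outer ELSE → 7
patient=Eve: ward='ER' → outer ELSE → 7
patient=Ines: ward='GEN' → outer ELSE → 7
patient=Jude: ward='SURG' → inner[age >= 70] → 10
patient=Kai: ward='GEN' → outer ELSE → 7
patient=Lena: ward='ICU' → inner[bmi < 35] → 24
patient=Mira: ward='SURG' → inner[age >= 70] → 10
patient=Quinn: ward='SURG' → inner[age >= 70] → 10
patient=Uma: ward='PED' → outer ELSE → 7
patient=Vik: ward='GEN' → outer ELSE → 7
patient=Yara: ward='ICU' → inner[bmi < 18] → 15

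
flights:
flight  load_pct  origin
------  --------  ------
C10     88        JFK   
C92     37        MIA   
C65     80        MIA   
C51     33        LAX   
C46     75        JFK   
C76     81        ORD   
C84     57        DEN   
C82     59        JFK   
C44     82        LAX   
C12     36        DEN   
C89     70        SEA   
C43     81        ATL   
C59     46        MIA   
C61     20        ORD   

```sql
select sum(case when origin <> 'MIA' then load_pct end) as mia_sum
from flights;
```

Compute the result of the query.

682

flight=C10: ✓ → 88
flight=C92: ✗
flight=C65: ✗
flight=C51: ✓ → 33
flight=C46: ✓ → 75
flight=C76: ✓ → 81
flight=C84: ✓ → 57
flight=C82: ✓ → 59
flight=C44: ✓ → 82
flight=C12: ✓ → 36
flight=C89: ✓ → 70
flight=C43: ✓ → 81
flight=C59: ✗
flight=C61: ✓ → 20
mia_sum = 88 + 33 + 75 + 81 + 57 + 59 + 82 + 36 + 70 + 81 + 20 = 682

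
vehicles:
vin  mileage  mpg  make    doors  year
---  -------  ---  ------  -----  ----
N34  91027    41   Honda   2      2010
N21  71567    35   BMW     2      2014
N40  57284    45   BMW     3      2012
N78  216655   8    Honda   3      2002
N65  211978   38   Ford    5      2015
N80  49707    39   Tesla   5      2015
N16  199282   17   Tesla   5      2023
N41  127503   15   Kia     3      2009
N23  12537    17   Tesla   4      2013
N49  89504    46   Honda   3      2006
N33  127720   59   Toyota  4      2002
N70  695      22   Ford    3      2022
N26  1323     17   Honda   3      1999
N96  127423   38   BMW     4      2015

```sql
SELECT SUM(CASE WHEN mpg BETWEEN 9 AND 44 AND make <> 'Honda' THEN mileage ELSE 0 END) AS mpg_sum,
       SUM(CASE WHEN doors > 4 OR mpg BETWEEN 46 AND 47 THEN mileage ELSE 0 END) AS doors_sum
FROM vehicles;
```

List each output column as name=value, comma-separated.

mpg_sum=800692, doors_sum=550471

[mpg_sum: mpg BETWEEN 9 AND 44 AND make <> 'Honda']
vin=N34: ✗
vin=N21: ✓ → 71567
vin=N40: ✗
vin=N78: ✗
vin=N65: ✓ → 211978
vin=N80: ✓ → 49707
vin=N16: ✓ → 199282
vin=N41: ✓ → 127503
vin=N23: ✓ → 12537
vin=N49: ✗
vin=N33: ✗
vin=N70: ✓ → 695
vin=N26: ✗
vin=N96: ✓ → 127423
mpg_sum = 71567 + 211978 + 49707 + 199282 + 127503 + 12537 + 695 + 127423 = 800692
—
[doors_sum: doors > 4 OR mpg BETWEEN 46 AND 47]
vin=N34: ✗
vin=N21: ✗
vin=N40: ✗
vin=N78: ✗
vin=N65: ✓ → 211978
vin=N80: ✓ → 49707
vin=N16: ✓ → 199282
vin=N41: ✗
vin=N23: ✗
vin=N49: ✓ → 89504
vin=N33: ✗
vin=N70: ✗
vin=N26: ✗
vin=N96: ✗
doors_sum = 211978 + 49707 + 199282 + 89504 = 550471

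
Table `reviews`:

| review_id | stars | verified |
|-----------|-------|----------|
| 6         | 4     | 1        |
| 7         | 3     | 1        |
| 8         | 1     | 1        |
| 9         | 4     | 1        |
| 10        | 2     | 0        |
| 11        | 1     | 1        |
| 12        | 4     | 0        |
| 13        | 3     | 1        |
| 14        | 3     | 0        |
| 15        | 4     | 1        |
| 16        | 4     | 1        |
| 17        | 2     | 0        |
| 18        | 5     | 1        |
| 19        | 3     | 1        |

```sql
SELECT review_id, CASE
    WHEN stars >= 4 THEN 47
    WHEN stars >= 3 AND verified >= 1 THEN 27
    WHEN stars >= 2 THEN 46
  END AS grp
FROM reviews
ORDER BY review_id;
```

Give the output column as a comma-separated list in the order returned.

review_id=6: stars >= 4 → 47
review_id=7: stars >= 3 AND verified >= 1 → 27
review_id=8: (no match → NULL) → NULL
review_id=9: stars >= 4 → 47
review_id=10: stars >= 2 → 46
review_id=11: (no match → NULL) → NULL
review_id=12: stars >= 4 → 47
review_id=13: stars >= 3 AND verified >= 1 → 27
review_id=14: stars >= 2 → 46
review_id=15: stars >= 4 → 47
review_id=16: stars >= 4 → 47
review_id=17: stars >= 2 → 46
review_id=18: stars >= 4 → 47
review_id=19: stars >= 3 AND verified >= 1 → 27

47, 27, NULL, 47, 46, NULL, 47, 27, 46, 47, 47, 46, 47, 27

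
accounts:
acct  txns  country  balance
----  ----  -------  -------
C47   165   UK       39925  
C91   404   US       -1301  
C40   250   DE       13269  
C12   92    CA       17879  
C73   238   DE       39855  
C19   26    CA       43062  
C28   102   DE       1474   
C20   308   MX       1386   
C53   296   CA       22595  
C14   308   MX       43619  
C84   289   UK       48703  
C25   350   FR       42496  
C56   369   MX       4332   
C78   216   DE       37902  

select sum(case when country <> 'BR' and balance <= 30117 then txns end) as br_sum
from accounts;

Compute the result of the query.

1821

acct=C47: ✗
acct=C91: ✓ → 404
acct=C40: ✓ → 250
acct=C12: ✓ → 92
acct=C73: ✗
acct=C19: ✗
acct=C28: ✓ → 102
acct=C20: ✓ → 308
acct=C53: ✓ → 296
acct=C14: ✗
acct=C84: ✗
acct=C25: ✗
acct=C56: ✓ → 369
acct=C78: ✗
br_sum = 404 + 250 + 92 + 102 + 308 + 296 + 369 = 1821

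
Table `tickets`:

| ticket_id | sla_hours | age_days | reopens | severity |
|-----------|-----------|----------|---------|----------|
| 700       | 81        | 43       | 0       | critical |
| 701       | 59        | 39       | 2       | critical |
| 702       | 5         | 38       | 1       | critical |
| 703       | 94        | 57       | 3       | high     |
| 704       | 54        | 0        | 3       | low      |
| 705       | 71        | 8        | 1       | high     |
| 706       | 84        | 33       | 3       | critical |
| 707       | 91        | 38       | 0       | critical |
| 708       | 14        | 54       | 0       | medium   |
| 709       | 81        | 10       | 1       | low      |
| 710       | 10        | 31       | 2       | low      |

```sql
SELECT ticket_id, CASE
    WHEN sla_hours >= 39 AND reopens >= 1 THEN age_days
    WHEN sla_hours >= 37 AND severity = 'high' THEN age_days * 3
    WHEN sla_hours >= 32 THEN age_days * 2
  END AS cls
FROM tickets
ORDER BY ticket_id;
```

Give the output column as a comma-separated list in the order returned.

ticket_id=700: sla_hours >= 32 → 86
ticket_id=701: sla_hours >= 39 AND reopens >= 1 → 39
ticket_id=702: (no match → NULL) → NULL
ticket_id=703: sla_hours >= 39 AND reopens >= 1 → 57
ticket_id=704: sla_hours >= 39 AND reopens >= 1 → 0
ticket_id=705: sla_hours >= 39 AND reopens >= 1 → 8
ticket_id=706: sla_hours >= 39 AND reopens >= 1 → 33
ticket_id=707: sla_hours >= 32 → 76
ticket_id=708: (no match → NULL) → NULL
ticket_id=709: sla_hours >= 39 AND reopens >= 1 → 10
ticket_id=710: (no match → NULL) → NULL

86, 39, NULL, 57, 0, 8, 33, 76, NULL, 10, NULL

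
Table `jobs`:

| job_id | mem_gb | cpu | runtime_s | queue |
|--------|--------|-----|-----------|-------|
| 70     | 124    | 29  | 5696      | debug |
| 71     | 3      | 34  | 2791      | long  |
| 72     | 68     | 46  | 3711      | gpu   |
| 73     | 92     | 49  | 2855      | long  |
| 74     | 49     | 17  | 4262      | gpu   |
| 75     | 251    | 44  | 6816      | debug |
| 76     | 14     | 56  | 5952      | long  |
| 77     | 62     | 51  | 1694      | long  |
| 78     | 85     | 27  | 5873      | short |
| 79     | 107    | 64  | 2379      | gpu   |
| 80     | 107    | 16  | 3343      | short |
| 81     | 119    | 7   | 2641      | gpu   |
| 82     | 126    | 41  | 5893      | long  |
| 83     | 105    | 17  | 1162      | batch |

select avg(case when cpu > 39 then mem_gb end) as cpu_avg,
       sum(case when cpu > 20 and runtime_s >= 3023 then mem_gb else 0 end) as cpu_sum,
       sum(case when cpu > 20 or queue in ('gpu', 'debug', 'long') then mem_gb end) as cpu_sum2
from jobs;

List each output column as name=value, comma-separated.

[cpu_avg: cpu > 39]
job_id=70: ✗
job_id=71: ✗
job_id=72: ✓ → 68
job_id=73: ✓ → 92
job_id=74: ✗
job_id=75: ✓ → 251
job_id=76: ✓ → 14
job_id=77: ✓ → 62
job_id=78: ✗
job_id=79: ✓ → 107
job_id=80: ✗
job_id=81: ✗
job_id=82: ✓ → 126
job_id=83: ✗
cpu_avg = (68 + 92 + 251 + 14 + 62 + 107 + 126) / 7 = 102.8571428571
—
[cpu_sum: cpu > 20 and runtime_s >= 3023]
job_id=70: ✓ → 124
job_id=71: ✗
job_id=72: ✓ → 68
job_id=73: ✗
job_id=74: ✗
job_id=75: ✓ → 251
job_id=76: ✓ → 14
job_id=77: ✗
job_id=78: ✓ → 85
job_id=79: ✗
job_id=80: ✗
job_id=81: ✗
job_id=82: ✓ → 126
job_id=83: ✗
cpu_sum = 124 + 68 + 251 + 14 + 85 + 126 = 668
—
[cpu_sum2: cpu > 20 or queue in ('gpu', 'debug', 'long')]
job_id=70: ✓ → 124
job_id=71: ✓ → 3
job_id=72: ✓ → 68
job_id=73: ✓ → 92
job_id=74: ✓ → 49
job_id=75: ✓ → 251
job_id=76: ✓ → 14
job_id=77: ✓ → 62
job_id=78: ✓ → 85
job_id=79: ✓ → 107
job_id=80: ✗
job_id=81: ✓ → 119
job_id=82: ✓ → 126
job_id=83: ✗
cpu_sum2 = 124 + 3 + 68 + 92 + 49 + 251 + 14 + 62 + 85 + 107 + 119 + 126 = 1100

cpu_avg=102.8571428571, cpu_sum=668, cpu_sum2=1100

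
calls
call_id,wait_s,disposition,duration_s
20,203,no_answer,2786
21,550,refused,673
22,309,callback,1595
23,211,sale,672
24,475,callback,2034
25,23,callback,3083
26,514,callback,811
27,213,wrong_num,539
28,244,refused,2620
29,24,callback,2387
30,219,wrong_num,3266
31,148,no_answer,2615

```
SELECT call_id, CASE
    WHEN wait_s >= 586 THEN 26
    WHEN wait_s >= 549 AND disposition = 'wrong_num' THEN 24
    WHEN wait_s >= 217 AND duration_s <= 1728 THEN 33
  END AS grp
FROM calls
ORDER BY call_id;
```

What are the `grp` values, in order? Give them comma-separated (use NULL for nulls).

call_id=20: (no match → NULL) → NULL
call_id=21: wait_s >= 217 AND duration_s <= 1728 → 33
call_id=22: wait_s >= 217 AND duration_s <= 1728 → 33
call_id=23: (no match → NULL) → NULL
call_id=24: (no match → NULL) → NULL
call_id=25: (no match → NULL) → NULL
call_id=26: wait_s >= 217 AND duration_s <= 1728 → 33
call_id=27: (no match → NULL) → NULL
call_id=28: (no match → NULL) → NULL
call_id=29: (no match → NULL) → NULL
call_id=30: (no match → NULL) → NULL
call_id=31: (no match → NULL) → NULL

NULL, 33, 33, NULL, NULL, NULL, 33, NULL, NULL, NULL, NULL, NULL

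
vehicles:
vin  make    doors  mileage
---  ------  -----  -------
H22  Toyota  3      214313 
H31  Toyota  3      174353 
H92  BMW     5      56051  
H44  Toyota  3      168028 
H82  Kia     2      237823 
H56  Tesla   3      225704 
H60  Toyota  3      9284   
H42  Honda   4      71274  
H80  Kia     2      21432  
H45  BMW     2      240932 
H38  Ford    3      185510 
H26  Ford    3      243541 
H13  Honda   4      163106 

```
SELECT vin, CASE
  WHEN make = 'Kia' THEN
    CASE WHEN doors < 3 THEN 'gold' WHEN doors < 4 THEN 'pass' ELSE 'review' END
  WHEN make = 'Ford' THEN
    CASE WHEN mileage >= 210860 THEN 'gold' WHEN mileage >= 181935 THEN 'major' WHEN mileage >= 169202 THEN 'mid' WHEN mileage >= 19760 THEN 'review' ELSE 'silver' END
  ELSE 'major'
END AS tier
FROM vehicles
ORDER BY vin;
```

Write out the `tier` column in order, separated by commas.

major, major, gold, major, major, major, major, major, major, major, gold, gold, major

vin=H13: make='Honda' → outer ELSE → major
vin=H22: make='Toyota' → outer ELSE → major
vin=H26: make='Ford' → inner[mileage >= 210860] → gold
vin=H31: make='Toyota' → outer ELSE → major
vin=H38: make='Ford' → inner[mileage >= 181935] → major
vin=H42: make='Honda' → outer ELSE → major
vin=H44: make='Toyota' → outer ELSE → major
vin=H45: make='BMW' → outer ELSE → major
vin=H56: make='Tesla' → outer ELSE → major
vin=H60: make='Toyota' → outer ELSE → major
vin=H80: make='Kia' → inner[doors < 3] → gold
vin=H82: make='Kia' → inner[doors < 3] → gold
vin=H92: make='BMW' → outer ELSE → major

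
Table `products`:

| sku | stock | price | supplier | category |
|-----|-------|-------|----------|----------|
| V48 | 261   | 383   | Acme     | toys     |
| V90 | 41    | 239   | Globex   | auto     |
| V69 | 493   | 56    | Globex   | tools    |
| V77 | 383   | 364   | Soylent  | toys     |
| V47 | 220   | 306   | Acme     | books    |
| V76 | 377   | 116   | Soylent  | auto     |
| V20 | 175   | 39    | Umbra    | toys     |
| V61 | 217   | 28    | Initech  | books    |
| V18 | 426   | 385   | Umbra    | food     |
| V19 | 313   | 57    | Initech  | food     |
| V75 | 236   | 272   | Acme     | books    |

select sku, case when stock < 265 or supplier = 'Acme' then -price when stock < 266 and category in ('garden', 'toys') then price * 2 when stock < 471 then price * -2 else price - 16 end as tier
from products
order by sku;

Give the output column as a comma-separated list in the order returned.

sku=V18: stock < 471 → -770
sku=V19: stock < 471 → -114
sku=V20: stock < 265 or supplier = 'Acme' → -39
sku=V47: stock < 265 or supplier = 'Acme' → -306
sku=V48: stock < 265 or supplier = 'Acme' → -383
sku=V61: stock < 265 or supplier = 'Acme' → -28
sku=V69: ELSE → 40
sku=V75: stock < 265 or supplier = 'Acme' → -272
sku=V76: stock < 471 → -232
sku=V77: stock < 471 → -728
sku=V90: stock < 265 or supplier = 'Acme' → -239

-770, -114, -39, -306, -383, -28, 40, -272, -232, -728, -239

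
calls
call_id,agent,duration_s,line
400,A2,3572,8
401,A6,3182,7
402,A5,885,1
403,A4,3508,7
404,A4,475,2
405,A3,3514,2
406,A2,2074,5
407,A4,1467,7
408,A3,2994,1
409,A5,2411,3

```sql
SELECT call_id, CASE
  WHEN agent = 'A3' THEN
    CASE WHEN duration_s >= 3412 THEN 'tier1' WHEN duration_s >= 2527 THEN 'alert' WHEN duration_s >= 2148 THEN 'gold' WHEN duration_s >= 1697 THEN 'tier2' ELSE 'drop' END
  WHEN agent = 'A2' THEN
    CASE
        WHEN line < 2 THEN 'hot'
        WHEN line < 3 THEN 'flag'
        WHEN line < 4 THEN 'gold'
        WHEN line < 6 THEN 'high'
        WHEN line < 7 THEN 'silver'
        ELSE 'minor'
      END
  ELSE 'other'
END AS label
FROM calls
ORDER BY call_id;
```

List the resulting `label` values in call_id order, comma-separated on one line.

call_id=400: agent='A2' → inner[ELSE] → minor
call_id=401: agent='A6' → outer ELSE → other
call_id=402: agent='A5' → outer ELSE → other
call_id=403: agent='A4' → outer ELSE → other
call_id=404: agent='A4' → outer ELSE → other
call_id=405: agent='A3' → inner[duration_s >= 3412] → tier1
call_id=406: agent='A2' → inner[line < 6] → high
call_id=407: agent='A4' → outer ELSE → other
call_id=408: agent='A3' → inner[duration_s >= 2527] → alert
call_id=409: agent='A5' → outer ELSE → other

minor, other, other, other, other, tier1, high, other, alert, other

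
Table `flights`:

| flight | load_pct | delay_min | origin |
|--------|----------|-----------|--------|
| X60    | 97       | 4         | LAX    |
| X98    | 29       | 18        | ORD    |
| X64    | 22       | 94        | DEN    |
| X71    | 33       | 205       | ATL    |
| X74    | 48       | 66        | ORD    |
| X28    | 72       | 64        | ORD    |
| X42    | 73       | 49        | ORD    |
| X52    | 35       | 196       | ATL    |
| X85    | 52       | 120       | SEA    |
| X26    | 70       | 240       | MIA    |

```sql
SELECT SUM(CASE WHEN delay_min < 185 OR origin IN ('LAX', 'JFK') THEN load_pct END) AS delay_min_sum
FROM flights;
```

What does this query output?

393

flight=X60: ✓ → 97
flight=X98: ✓ → 29
flight=X64: ✓ → 22
flight=X71: ✗
flight=X74: ✓ → 48
flight=X28: ✓ → 72
flight=X42: ✓ → 73
flight=X52: ✗
flight=X85: ✓ → 52
flight=X26: ✗
delay_min_sum = 97 + 29 + 22 + 48 + 72 + 73 + 52 = 393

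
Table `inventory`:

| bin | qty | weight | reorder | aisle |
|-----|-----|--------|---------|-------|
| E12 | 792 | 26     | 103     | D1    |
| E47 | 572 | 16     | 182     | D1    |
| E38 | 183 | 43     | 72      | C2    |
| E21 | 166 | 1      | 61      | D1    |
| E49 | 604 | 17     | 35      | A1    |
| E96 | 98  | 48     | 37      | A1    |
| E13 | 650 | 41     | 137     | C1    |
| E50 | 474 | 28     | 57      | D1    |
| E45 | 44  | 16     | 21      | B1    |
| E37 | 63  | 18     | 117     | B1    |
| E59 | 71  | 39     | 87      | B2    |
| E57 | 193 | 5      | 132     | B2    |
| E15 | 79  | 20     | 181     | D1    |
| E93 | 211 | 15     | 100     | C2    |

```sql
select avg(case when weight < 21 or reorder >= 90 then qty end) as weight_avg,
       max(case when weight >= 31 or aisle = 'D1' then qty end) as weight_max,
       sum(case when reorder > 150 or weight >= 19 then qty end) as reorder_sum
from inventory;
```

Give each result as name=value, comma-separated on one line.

weight_avg=337.4, weight_max=792, reorder_sum=2919

[weight_avg: weight < 21 or reorder >= 90]
bin=E12: ✓ → 792
bin=E47: ✓ → 572
bin=E38: ✗
bin=E21: ✓ → 166
bin=E49: ✓ → 604
bin=E96: ✗
bin=E13: ✓ → 650
bin=E50: ✗
bin=E45: ✓ → 44
bin=E37: ✓ → 63
bin=E59: ✗
bin=E57: ✓ → 193
bin=E15: ✓ → 79
bin=E93: ✓ → 211
weight_avg = (792 + 572 + 166 + 604 + 650 + 44 + 63 + 193 + 79 + 211) / 10 = 337.4
—
[weight_max: weight >= 31 or aisle = 'D1']
bin=E12: ✓ → 792
bin=E47: ✓ → 572
bin=E38: ✓ → 183
bin=E21: ✓ → 166
bin=E49: ✗
bin=E96: ✓ → 98
bin=E13: ✓ → 650
bin=E50: ✓ → 474
bin=E45: ✗
bin=E37: ✗
bin=E59: ✓ → 71
bin=E57: ✗
bin=E15: ✓ → 79
bin=E93: ✗
weight_max = MAX(792, 572, 183, 166, 98, 650, 474, 71, 79) = 792
—
[reorder_sum: reorder > 150 or weight >= 19]
bin=E12: ✓ → 792
bin=E47: ✓ → 572
bin=E38: ✓ → 183
bin=E21: ✗
bin=E49: ✗
bin=E96: ✓ → 98
bin=E13: ✓ → 650
bin=E50: ✓ → 474
bin=E45: ✗
bin=E37: ✗
bin=E59: ✓ → 71
bin=E57: ✗
bin=E15: ✓ → 79
bin=E93: ✗
reorder_sum = 792 + 572 + 183 + 98 + 650 + 474 + 71 + 79 = 2919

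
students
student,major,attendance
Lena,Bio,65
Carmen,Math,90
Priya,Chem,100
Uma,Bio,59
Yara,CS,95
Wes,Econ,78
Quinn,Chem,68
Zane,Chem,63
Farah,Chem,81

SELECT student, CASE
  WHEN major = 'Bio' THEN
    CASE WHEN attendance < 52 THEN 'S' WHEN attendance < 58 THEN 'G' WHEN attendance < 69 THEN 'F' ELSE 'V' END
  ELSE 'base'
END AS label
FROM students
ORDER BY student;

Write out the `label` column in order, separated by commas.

base, base, F, base, base, F, base, base, base

student=Carmen: major='Math' → outer ELSE → base
student=Farah: major='Chem' → outer ELSE → base
student=Lena: major='Bio' → inner[attendance < 69] → F
student=Priya: major='Chem' → outer ELSE → base
student=Quinn: major='Chem' → outer ELSE → base
student=Uma: major='Bio' → inner[attendance < 69] → F
student=Wes: major='Econ' → outer ELSE → base
student=Yara: major='CS' → outer ELSE → base
student=Zane: major='Chem' → outer ELSE → base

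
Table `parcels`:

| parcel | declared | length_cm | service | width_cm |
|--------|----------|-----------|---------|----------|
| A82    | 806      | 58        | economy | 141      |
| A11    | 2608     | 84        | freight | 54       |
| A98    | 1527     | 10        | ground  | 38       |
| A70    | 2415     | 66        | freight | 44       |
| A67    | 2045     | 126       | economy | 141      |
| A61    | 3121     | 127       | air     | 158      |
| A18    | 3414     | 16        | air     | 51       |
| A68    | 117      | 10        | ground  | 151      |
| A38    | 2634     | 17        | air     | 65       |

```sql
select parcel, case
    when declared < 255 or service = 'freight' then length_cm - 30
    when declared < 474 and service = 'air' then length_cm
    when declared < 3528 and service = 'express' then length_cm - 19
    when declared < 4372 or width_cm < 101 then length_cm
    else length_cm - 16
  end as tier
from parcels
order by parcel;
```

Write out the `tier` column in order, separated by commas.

parcel=A11: declared < 255 or service = 'freight' → 54
parcel=A18: declared < 4372 or width_cm < 101 → 16
parcel=A38: declared < 4372 or width_cm < 101 → 17
parcel=A61: declared < 4372 or width_cm < 101 → 127
parcel=A67: declared < 4372 or width_cm < 101 → 126
parcel=A68: declared < 255 or service = 'freight' → -20
parcel=A70: declared < 255 or service = 'freight' → 36
parcel=A82: declared < 4372 or width_cm < 101 → 58
parcel=A98: declared < 4372 or width_cm < 101 → 10

54, 16, 17, 127, 126, -20, 36, 58, 10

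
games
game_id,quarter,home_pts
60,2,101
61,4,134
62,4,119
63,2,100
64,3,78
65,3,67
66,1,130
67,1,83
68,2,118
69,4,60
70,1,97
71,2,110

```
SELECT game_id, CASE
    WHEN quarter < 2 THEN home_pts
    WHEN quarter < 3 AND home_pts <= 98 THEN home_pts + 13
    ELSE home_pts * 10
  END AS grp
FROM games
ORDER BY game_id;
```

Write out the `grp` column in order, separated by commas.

game_id=60: ELSE → 1010
game_id=61: ELSE → 1340
game_id=62: ELSE → 1190
game_id=63: ELSE → 1000
game_id=64: ELSE → 780
game_id=65: ELSE → 670
game_id=66: quarter < 2 → 130
game_id=67: quarter < 2 → 83
game_id=68: ELSE → 1180
game_id=69: ELSE → 600
game_id=70: quarter < 2 → 97
game_id=71: ELSE → 1100

1010, 1340, 1190, 1000, 780, 670, 130, 83, 1180, 600, 97, 1100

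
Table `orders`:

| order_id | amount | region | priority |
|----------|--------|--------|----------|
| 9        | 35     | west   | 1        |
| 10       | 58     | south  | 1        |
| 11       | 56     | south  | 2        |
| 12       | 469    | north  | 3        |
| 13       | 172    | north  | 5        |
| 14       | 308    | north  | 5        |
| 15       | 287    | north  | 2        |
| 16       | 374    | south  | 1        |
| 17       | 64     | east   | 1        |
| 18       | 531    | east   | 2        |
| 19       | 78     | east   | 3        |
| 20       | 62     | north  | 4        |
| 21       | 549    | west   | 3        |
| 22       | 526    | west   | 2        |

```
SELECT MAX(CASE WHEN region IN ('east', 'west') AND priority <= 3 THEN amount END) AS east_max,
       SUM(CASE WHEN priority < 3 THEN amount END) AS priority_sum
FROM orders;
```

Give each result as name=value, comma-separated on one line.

[east_max: region IN ('east', 'west') AND priority <= 3]
order_id=9: ✓ → 35
order_id=10: ✗
order_id=11: ✗
order_id=12: ✗
order_id=13: ✗
order_id=14: ✗
order_id=15: ✗
order_id=16: ✗
order_id=17: ✓ → 64
order_id=18: ✓ → 531
order_id=19: ✓ → 78
order_id=20: ✗
order_id=21: ✓ → 549
order_id=22: ✓ → 526
east_max = MAX(35, 64, 531, 78, 549, 526) = 549
—
[priority_sum: priority < 3]
order_id=9: ✓ → 35
order_id=10: ✓ → 58
order_id=11: ✓ → 56
order_id=12: ✗
order_id=13: ✗
order_id=14: ✗
order_id=15: ✓ → 287
order_id=16: ✓ → 374
order_id=17: ✓ → 64
order_id=18: ✓ → 531
order_id=19: ✗
order_id=20: ✗
order_id=21: ✗
order_id=22: ✓ → 526
priority_sum = 35 + 58 + 56 + 287 + 374 + 64 + 531 + 526 = 1931

east_max=549, priority_sum=1931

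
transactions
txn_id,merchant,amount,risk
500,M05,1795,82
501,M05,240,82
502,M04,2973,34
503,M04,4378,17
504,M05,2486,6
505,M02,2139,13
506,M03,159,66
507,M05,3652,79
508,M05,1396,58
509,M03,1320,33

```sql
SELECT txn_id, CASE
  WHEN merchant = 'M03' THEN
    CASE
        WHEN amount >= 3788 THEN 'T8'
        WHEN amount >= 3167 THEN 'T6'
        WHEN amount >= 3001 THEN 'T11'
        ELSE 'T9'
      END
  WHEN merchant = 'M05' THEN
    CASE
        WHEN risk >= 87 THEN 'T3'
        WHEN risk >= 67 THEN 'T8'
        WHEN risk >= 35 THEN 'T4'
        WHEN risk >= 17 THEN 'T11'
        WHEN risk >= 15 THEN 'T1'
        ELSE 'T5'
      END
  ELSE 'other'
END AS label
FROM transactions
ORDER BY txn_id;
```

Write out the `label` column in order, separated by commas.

T8, T8, other, other, T5, other, T9, T8, T4, T9

txn_id=500: merchant='M05' → inner[risk >= 67] → T8
txn_id=501: merchant='M05' → inner[risk >= 67] → T8
txn_id=502: merchant='M04' → outer ELSE → other
txn_id=503: merchant='M04' → outer ELSE → other
txn_id=504: merchant='M05' → inner[ELSE] → T5
txn_id=505: merchant='M02' → outer ELSE → other
txn_id=506: merchant='M03' → inner[ELSE] → T9
txn_id=507: merchant='M05' → inner[risk >= 67] → T8
txn_id=508: merchant='M05' → inner[risk >= 35] → T4
txn_id=509: merchant='M03' → inner[ELSE] → T9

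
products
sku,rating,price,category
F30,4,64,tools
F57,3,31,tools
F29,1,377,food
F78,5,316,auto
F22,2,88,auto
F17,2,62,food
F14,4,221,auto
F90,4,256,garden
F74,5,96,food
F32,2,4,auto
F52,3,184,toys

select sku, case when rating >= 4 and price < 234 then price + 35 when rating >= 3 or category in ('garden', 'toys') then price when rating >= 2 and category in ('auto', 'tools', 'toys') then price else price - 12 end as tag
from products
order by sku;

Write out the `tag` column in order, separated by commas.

256, 50, 88, 365, 99, 4, 184, 31, 131, 316, 256

sku=F14: rating >= 4 and price < 234 → 256
sku=F17: ELSE → 50
sku=F22: rating >= 2 and category in ('auto', 'tools', 'toys') → 88
sku=F29: ELSE → 365
sku=F30: rating >= 4 and price < 234 → 99
sku=F32: rating >= 2 and category in ('auto', 'tools', 'toys') → 4
sku=F52: rating >= 3 or category in ('garden', 'toys') → 184
sku=F57: rating >= 3 or category in ('garden', 'toys') → 31
sku=F74: rating >= 4 and price < 234 → 131
sku=F78: rating >= 3 or category in ('garden', 'toys') → 316
sku=F90: rating >= 3 or category in ('garden', 'toys') → 256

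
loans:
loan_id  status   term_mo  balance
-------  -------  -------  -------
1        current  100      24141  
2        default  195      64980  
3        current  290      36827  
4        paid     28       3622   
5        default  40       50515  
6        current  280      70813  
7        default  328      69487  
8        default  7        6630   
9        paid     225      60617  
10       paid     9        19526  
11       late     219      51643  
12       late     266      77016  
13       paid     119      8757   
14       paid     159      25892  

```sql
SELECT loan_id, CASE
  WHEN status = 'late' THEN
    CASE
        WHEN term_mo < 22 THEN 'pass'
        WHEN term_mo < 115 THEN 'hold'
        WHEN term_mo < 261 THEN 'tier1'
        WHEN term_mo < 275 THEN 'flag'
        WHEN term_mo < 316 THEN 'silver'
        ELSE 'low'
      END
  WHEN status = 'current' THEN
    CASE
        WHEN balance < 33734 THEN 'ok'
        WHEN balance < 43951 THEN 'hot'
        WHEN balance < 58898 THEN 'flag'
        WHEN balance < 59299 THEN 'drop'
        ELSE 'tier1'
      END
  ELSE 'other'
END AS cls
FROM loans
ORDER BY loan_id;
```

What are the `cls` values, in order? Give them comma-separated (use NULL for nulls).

ok, other, hot, other, other, tier1, other, other, other, other, tier1, flag, other, other

loan_id=1: status='current' → inner[balance < 33734] → ok
loan_id=2: status='default' → outer ELSE → other
loan_id=3: status='current' → inner[balance < 43951] → hot
loan_id=4: status='paid' → outer ELSE → other
loan_id=5: status='default' → outer ELSE → other
loan_id=6: status='current' → inner[ELSE] → tier1
loan_id=7: status='default' → outer ELSE → other
loan_id=8: status='default' → outer ELSE → other
loan_id=9: status='paid' → outer ELSE → other
loan_id=10: status='paid' → outer ELSE → other
loan_id=11: status='late' → inner[term_mo < 261] → tier1
loan_id=12: status='late' → inner[term_mo < 275] → flag
loan_id=13: status='paid' → outer ELSE → other
loan_id=14: status='paid' → outer ELSE → other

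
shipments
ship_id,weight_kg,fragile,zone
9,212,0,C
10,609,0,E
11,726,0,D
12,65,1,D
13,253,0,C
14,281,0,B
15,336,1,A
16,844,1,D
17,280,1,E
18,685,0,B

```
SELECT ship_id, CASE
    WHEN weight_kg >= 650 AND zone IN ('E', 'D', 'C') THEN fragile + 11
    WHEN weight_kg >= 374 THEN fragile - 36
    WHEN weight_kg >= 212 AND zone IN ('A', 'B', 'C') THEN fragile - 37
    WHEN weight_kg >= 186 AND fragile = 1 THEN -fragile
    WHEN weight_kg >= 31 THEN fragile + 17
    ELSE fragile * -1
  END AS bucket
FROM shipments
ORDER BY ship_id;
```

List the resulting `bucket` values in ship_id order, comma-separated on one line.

-37, -36, 11, 18, -37, -37, -36, 12, -1, -36

ship_id=9: weight_kg >= 212 AND zone IN ('A', 'B', 'C') → -37
ship_id=10: weight_kg >= 374 → -36
ship_id=11: weight_kg >= 650 AND zone IN ('E', 'D', 'C') → 11
ship_id=12: weight_kg >= 31 → 18
ship_id=13: weight_kg >= 212 AND zone IN ('A', 'B', 'C') → -37
ship_id=14: weight_kg >= 212 AND zone IN ('A', 'B', 'C') → -37
ship_id=15: weight_kg >= 212 AND zone IN ('A', 'B', 'C') → -36
ship_id=16: weight_kg >= 650 AND zone IN ('E', 'D', 'C') → 12
ship_id=17: weight_kg >= 186 AND fragile = 1 → -1
ship_id=18: weight_kg >= 374 → -36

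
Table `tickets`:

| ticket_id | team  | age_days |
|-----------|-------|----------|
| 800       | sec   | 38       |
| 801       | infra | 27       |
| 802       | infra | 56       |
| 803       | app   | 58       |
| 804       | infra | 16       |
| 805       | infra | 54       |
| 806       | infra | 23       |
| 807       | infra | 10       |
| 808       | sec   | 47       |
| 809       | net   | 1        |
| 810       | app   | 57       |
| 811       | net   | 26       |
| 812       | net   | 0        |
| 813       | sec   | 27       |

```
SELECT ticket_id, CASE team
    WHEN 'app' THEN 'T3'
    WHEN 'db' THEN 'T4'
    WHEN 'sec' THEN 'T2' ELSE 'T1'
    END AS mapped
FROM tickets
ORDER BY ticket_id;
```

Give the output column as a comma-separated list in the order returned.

ticket_id=800: team='sec' → T2
ticket_id=801: ELSE → T1
ticket_id=802: ELSE → T1
ticket_id=803: team='app' → T3
ticket_id=804: ELSE → T1
ticket_id=805: ELSE → T1
ticket_id=806: ELSE → T1
ticket_id=807: ELSE → T1
ticket_id=808: team='sec' → T2
ticket_id=809: ELSE → T1
ticket_id=810: team='app' → T3
ticket_id=811: ELSE → T1
ticket_id=812: ELSE → T1
ticket_id=813: team='sec' → T2

T2, T1, T1, T3, T1, T1, T1, T1, T2, T1, T3, T1, T1, T2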